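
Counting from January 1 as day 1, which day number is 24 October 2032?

298

Days in months before October: 31 + 29 + 31 + 30 + 31 + 30 + 31 + 31 + 30 = 274.
Plus 24 days into October → day 298.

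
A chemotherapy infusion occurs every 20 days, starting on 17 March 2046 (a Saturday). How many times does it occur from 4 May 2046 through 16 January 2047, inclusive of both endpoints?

Occurrences land 20·i days after 17 March 2046 for i = 0, 1, 2, …
4 May 2046 is 48 days after the start; 48 ÷ 20 = 2 remainder 8; since the remainder is 8, round up to i = 3. First occurrence in the window: #4 on 16 May 2046 (3×20 = 60 days in).
16 January 2047 is 305 days after the start; 305 ÷ 20 = 15 remainder 5. Last occurrence in the window: #16 on 11 January 2047.
Occurrences #4 through #16: 13 in total.

13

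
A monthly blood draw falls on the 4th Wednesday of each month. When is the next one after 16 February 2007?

February 2007 starts on a Thursday; its first Wednesday is the 7th, so the 4th Wednesday is the 28th — 28 February 2007.
28 February 2007 is after 16 February 2007, so that is the next one.

28 February 2007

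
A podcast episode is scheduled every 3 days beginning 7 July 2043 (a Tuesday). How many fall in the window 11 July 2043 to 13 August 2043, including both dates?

Occurrences land 3·i days after 7 July 2043 for i = 0, 1, 2, …
11 July 2043 is 4 days after the start; 4 ÷ 3 = 1 remainder 1; since the remainder is 1, round up to i = 2. First occurrence in the window: #3 on 13 July 2043 (2×3 = 6 days in).
13 August 2043 is 37 days after the start; 37 ÷ 3 = 12 remainder 1. Last occurrence in the window: #13 on 12 August 2043.
Occurrences #3 through #13: 11 in total.

11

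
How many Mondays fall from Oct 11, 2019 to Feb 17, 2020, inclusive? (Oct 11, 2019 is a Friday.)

Oct 11, 2019 is a Friday; the first Monday on or after it is Oct 14, 2019 (3 days later).
From Oct 14, 2019 to Feb 17, 2020: 17 + 30 + 31 + 31 + 17 = 126 days (rest of Oct, Nov, Dec, Jan, Feb).
126 ÷ 7 = 18 full weeks with remainder 0, so 18 more Mondays after the first → 19.

19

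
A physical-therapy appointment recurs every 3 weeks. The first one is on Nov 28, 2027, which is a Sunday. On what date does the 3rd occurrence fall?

Jan 9, 2028

The 3rd occurrence is 2 intervals after the first: 2 × 21 = 42 days after Nov 28, 2027.
Nov has 30 days — 2 days to the end of Nov leaves 40.
Dec has 31 days (9 left).
9 days into Jan → Jan 9, 2028.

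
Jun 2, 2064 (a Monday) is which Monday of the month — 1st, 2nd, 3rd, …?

Day 2 falls in week ⌈2/7⌉ of the month.
Days 1–7 hold the 1st Monday, 8–14 the 2nd, 15–21 the 3rd, 22–28 the 4th, 29–31 the 5th.
2 is in the range for the 1st.

1st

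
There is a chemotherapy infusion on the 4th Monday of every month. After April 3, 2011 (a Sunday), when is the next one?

April 25, 2011

April 2011 starts on a Friday; its first Monday is the 4th, so the 4th Monday is the 25th — April 25, 2011.
April 25, 2011 is after April 3, 2011, so that is the next one.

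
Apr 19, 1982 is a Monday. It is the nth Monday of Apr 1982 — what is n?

Day 19 falls in week ⌈19/7⌉ of the month.
Days 1–7 hold the 1st Monday, 8–14 the 2nd, 15–21 the 3rd, 22–28 the 4th, 29–31 the 5th.
19 is in the range for the 3rd.

3rd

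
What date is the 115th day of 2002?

2002-04-25

January has 31 days (115 − 31 = 84 remain).
February has 28 days (84 − 28 = 56 remain).
March has 31 days (56 − 31 = 25 remain).
25 into April → April 25.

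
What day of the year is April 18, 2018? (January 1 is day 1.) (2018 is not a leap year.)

108

Days in months before April: 31 + 28 + 31 = 90.
Plus 18 days into April → day 108.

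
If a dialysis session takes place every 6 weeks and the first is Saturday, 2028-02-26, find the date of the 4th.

The 4th occurrence is 3 intervals after the first: 3 × 42 = 126 days after 2028-02-26.
February has 29 days — 3 days to the end of February leaves 123.
March has 31 days (92 left).
April has 30 days (62 left).
May has 31 days (31 left).
June has 30 days (1 left).
1 day into July → 2028-07-01.

2028-07-01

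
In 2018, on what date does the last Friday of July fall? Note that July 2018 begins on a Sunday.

July 2018 begins on a Sunday, so the first Friday is July 6 (5 days later).
July 2018 has 31 days. Adding weeks: 6, 13, 20, 27 — the last one ≤ 31 is the 27th.

2018-07-27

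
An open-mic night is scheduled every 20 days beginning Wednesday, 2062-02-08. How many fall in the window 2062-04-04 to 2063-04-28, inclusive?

20

Occurrences land 20·i days after 2062-02-08 for i = 0, 1, 2, …
2062-04-04 is 55 days after the start; 55 ÷ 20 = 2 remainder 15; since the remainder is 15, round up to i = 3. First occurrence in the window: #4 on 2062-04-09 (3×20 = 60 days in).
2063-04-28 is 444 days after the start; 444 ÷ 20 = 22 remainder 4. Last occurrence in the window: #23 on 2063-04-24.
Occurrences #4 through #23: 20 in total.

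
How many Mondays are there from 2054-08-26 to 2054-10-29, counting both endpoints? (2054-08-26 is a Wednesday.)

9

2054-08-26 is a Wednesday; the first Monday on or after it is 2054-08-31 (5 days later).
From 2054-08-31 to 2054-10-29: 0 + 30 + 29 = 59 days (rest of August, September, October).
59 ÷ 7 = 8 full weeks with remainder 3, so 8 more Mondays after the first → 9.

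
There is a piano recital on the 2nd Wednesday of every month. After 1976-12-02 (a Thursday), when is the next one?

1976-12-08

December 1976 starts on a Wednesday; its first Wednesday is the 1st, so the 2nd Wednesday is the 8th — 1976-12-08.
1976-12-08 is after 1976-12-02, so that is the next one.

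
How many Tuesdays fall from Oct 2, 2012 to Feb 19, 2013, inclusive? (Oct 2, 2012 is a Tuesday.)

21

Oct 2, 2012 is a Tuesday; the first Tuesday on or after it is Oct 2, 2012.
From Oct 2, 2012 to Feb 19, 2013: 29 + 30 + 31 + 31 + 19 = 140 days (rest of Oct, Nov, Dec, Jan, Feb).
140 ÷ 7 = 20 full weeks with remainder 0, so 20 more Tuesdays after the first → 21.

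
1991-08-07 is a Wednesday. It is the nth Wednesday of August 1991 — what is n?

Day 7 falls in week ⌈7/7⌉ of the month.
Days 1–7 hold the 1st Wednesday, 8–14 the 2nd, 15–21 the 3rd, 22–28 the 4th, 29–31 the 5th.
7 is in the range for the 1st.

1st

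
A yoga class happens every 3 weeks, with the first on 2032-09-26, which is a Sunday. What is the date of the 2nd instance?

The 2nd occurrence is 1 interval after the first: 1 × 21 = 21 days after 2032-09-26.
September has 30 days — 4 days to the end of September leaves 17.
17 days into October → 2032-10-17.

2032-10-17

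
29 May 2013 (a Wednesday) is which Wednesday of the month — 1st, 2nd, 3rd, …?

5th

Day 29 falls in week ⌈29/7⌉ of the month.
Days 1–7 hold the 1st Wednesday, 8–14 the 2nd, 15–21 the 3rd, 22–28 the 4th, 29–31 the 5th.
29 is in the range for the 5th.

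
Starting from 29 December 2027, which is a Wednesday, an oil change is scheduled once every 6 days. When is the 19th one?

15 April 2028

The 19th occurrence is 18 intervals after the first: 18 × 6 = 108 days after 29 December 2027.
December has 31 days — 2 days to the end of December leaves 106.
January has 31 days (75 left).
February has 29 days (46 left).
March has 31 days (15 left).
15 days into April → 15 April 2028.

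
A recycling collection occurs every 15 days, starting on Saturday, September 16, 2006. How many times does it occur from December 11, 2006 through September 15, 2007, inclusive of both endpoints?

19

Occurrences land 15·i days after September 16, 2006 for i = 0, 1, 2, …
December 11, 2006 is 86 days after the start; 86 ÷ 15 = 5 remainder 11; since the remainder is 11, round up to i = 6. First occurrence in the window: #7 on December 15, 2006 (6×15 = 90 days in).
September 15, 2007 is 364 days after the start; 364 ÷ 15 = 24 remainder 4. Last occurrence in the window: #25 on September 11, 2007.
Occurrences #7 through #25: 19 in total.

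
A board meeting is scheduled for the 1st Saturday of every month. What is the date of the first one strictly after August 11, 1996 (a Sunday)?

September 7, 1996

August 1996 starts on a Thursday, so its 1st Saturday is August 3, 1996 (2 days in).
That is not after August 11, 1996, so look at September 1996.
September 1996 starts on a Sunday, so its 1st Saturday is September 7, 1996 (6 days in).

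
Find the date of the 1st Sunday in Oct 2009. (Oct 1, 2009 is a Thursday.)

Oct 2009 begins on a Thursday, so the first Sunday is Oct 4 (3 days later).

Oct 4, 2009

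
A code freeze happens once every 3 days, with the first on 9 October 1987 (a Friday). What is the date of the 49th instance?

The 49th occurrence is 48 intervals after the first: 48 × 3 = 144 days after 9 October 1987.
October has 31 days — 22 days to the end of October leaves 122.
November has 30 days (92 left).
December has 31 days (61 left).
January has 31 days (30 left).
February has 29 days (1 left).
1 day into March → 1 March 1988.

1 March 1988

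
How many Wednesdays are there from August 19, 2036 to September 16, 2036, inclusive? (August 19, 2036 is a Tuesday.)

4

August 19, 2036 is a Tuesday; the first Wednesday on or after it is August 20, 2036 (1 day later).
From August 20, 2036 to September 16, 2036: 11 + 16 = 27 days (rest of August, September).
27 ÷ 7 = 3 full weeks with remainder 6, so 3 more Wednesdays after the first → 4.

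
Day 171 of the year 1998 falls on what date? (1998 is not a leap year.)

Jun 20, 1998

Jan has 31 days (171 − 31 = 140 remain).
Feb has 28 days (140 − 28 = 112 remain).
Mar has 31 days (112 − 31 = 81 remain).
Apr has 30 days (81 − 30 = 51 remain).
May has 31 days (51 − 31 = 20 remain).
20 into Jun → Jun 20.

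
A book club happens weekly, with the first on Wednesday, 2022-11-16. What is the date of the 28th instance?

2023-05-24

The 28th occurrence is 27 intervals after the first: 27 × 7 = 189 days after 2022-11-16.
November has 30 days — 14 days to the end of November leaves 175.
December has 31 days (144 left).
January has 31 days (113 left).
February has 28 days (85 left).
March has 31 days (54 left).
April has 30 days (24 left).
24 days into May → 2023-05-24.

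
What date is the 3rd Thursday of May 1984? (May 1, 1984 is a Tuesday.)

May 1984 begins on a Tuesday, so the first Thursday is May 3 (2 days later).
The 3rd Thursday is 2 weeks later: 3 + 14 = 17.

1984-05-17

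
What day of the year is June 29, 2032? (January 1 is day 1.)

Days in months before June: 31 + 29 + 31 + 30 + 31 = 152.
Plus 29 days into June → day 181.

181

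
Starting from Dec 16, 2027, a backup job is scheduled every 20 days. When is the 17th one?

Oct 31, 2028

The 17th occurrence is 16 intervals after the first: 16 × 20 = 320 days after Dec 16, 2027.
Dec has 31 days — 15 days to the end of Dec leaves 305.
Jan has 31 days (274 left).
Feb has 29 days (245 left).
Mar has 31 days (214 left).
Apr has 30 days (184 left).
May has 31 days (153 left).
Jun has 30 days (123 left).
Jul has 31 days (92 left).
Aug has 31 days (61 left).
Sep has 30 days (31 left).
31 days into Oct → Oct 31, 2028.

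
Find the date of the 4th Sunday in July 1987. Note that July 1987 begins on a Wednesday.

1987-07-26

July 1987 begins on a Wednesday, so the first Sunday is July 5 (4 days later).
The 4th Sunday is 3 weeks later: 5 + 21 = 26.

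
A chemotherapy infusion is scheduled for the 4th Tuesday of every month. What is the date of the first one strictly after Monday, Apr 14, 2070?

Apr 2070 starts on a Tuesday; its first Tuesday is the 1st, so the 4th Tuesday is the 22nd — Apr 22, 2070.
Apr 22, 2070 is after Apr 14, 2070, so that is the next one.

Apr 22, 2070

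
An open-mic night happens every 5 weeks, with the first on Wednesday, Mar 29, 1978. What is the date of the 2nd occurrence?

The 2nd occurrence is 1 interval after the first: 1 × 35 = 35 days after Mar 29, 1978.
Mar has 31 days — 2 days to the end of Mar leaves 33.
Apr has 30 days (3 left).
3 days into May → May 3, 1978.

May 3, 1978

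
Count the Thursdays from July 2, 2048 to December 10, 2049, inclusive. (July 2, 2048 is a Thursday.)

76

July 2, 2048 is a Thursday; the first Thursday on or after it is July 2, 2048.
From July 2, 2048 to December 10, 2049: 182 + 344 = 526 days (rest of 2048, to December 10, 2049 in 2049).
526 ÷ 7 = 75 full weeks with remainder 1, so 75 more Thursdays after the first → 76.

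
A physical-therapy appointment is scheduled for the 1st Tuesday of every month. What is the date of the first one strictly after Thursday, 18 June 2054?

7 July 2054

June 2054 starts on a Monday, so its 1st Tuesday is 2 June 2054 (1 day in).
That is not after 18 June 2054, so look at July 2054.
July 2054 starts on a Wednesday, so its 1st Tuesday is 7 July 2054 (6 days in).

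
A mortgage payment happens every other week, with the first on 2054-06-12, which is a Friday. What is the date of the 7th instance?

2054-09-04

The 7th occurrence is 6 intervals after the first: 6 × 14 = 84 days after 2054-06-12.
June has 30 days — 18 days to the end of June leaves 66.
July has 31 days (35 left).
August has 31 days (4 left).
4 days into September → 2054-09-04.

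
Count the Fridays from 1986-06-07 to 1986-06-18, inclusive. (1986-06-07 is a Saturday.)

1

1986-06-07 is a Saturday; the first Friday on or after it is 1986-06-13 (6 days later).
From 1986-06-13 to 1986-06-18 is 18 − 13 = 5 days.
5 ÷ 7 = 0 full weeks with remainder 5, so 0 more Fridays after the first → 1.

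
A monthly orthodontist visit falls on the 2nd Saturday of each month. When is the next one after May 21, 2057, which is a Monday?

May 2057 starts on a Tuesday; its first Saturday is the 5th, so the 2nd Saturday is the 12th — May 12, 2057.
That is not after May 21, 2057, so look at June 2057.
June 2057 starts on a Friday; its first Saturday is the 2nd, so the 2nd Saturday is the 9th — June 9, 2057.

June 9, 2057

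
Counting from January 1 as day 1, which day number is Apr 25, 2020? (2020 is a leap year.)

116

Days in months before Apr: 31 + 29 + 31 = 91.
Plus 25 days into Apr → day 116.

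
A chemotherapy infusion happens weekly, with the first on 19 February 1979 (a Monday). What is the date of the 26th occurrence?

13 August 1979

The 26th occurrence is 25 intervals after the first: 25 × 7 = 175 days after 19 February 1979.
February has 28 days — 9 days to the end of February leaves 166.
March has 31 days (135 left).
April has 30 days (105 left).
May has 31 days (74 left).
June has 30 days (44 left).
July has 31 days (13 left).
13 days into August → 13 August 1979.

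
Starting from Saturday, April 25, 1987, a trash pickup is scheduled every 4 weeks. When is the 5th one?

August 15, 1987

The 5th occurrence is 4 intervals after the first: 4 × 28 = 112 days after April 25, 1987.
April has 30 days — 5 days to the end of April leaves 107.
May has 31 days (76 left).
June has 30 days (46 left).
July has 31 days (15 left).
15 days into August → August 15, 1987.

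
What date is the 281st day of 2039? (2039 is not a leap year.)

January has 31 days (281 − 31 = 250 remain).
February has 28 days (250 − 28 = 222 remain).
March has 31 days (222 − 31 = 191 remain).
April has 30 days (191 − 30 = 161 remain).
May has 31 days (161 − 31 = 130 remain).
June has 30 days (130 − 30 = 100 remain).
July has 31 days (100 − 31 = 69 remain).
August has 31 days (69 − 31 = 38 remain).
September has 30 days (38 − 30 = 8 remain).
8 into October → October 8.

2039-10-08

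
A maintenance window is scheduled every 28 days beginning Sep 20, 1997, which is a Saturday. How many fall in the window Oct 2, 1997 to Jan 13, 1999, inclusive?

Occurrences land 28·i days after Sep 20, 1997 for i = 0, 1, 2, …
Oct 2, 1997 is 12 days after the start; 12 ÷ 28 = 0 remainder 12; since the remainder is 12, round up to i = 1. First occurrence in the window: #2 on Oct 18, 1997 (1×28 = 28 days in).
Jan 13, 1999 is 480 days after the start; 480 ÷ 28 = 17 remainder 4. Last occurrence in the window: #18 on Jan 9, 1999.
Occurrences #2 through #18: 17 in total.

17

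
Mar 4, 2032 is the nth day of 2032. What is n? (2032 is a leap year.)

Days in months before Mar: 31 + 29 = 60.
Plus 4 days into Mar → day 64.

64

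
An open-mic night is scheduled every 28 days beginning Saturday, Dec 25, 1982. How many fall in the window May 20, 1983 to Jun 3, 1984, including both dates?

Occurrences land 28·i days after Dec 25, 1982 for i = 0, 1, 2, …
May 20, 1983 is 146 days after the start; 146 ÷ 28 = 5 remainder 6; since the remainder is 6, round up to i = 6. First occurrence in the window: #7 on Jun 11, 1983 (6×28 = 168 days in).
Jun 3, 1984 is 526 days after the start; 526 ÷ 28 = 18 remainder 22. Last occurrence in the window: #19 on May 12, 1984.
Occurrences #7 through #19: 13 in total.

13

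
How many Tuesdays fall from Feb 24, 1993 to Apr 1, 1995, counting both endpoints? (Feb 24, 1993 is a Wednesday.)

Feb 24, 1993 is a Wednesday; the first Tuesday on or after it is Mar 2, 1993 (6 days later).
From Mar 2, 1993 to Apr 1, 1995: 304 + 365 + 91 = 760 days (rest of 1993, 1994, to Apr 1, 1995 in 1995).
760 ÷ 7 = 108 full weeks with remainder 4, so 108 more Tuesdays after the first → 109.

109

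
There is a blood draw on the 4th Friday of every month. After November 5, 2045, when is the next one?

November 2045 starts on a Wednesday; its first Friday is the 3rd, so the 4th Friday is the 24th — November 24, 2045.
November 24, 2045 is after November 5, 2045, so that is the next one.

November 24, 2045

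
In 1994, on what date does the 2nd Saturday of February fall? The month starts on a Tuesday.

February 1994 begins on a Tuesday, so the first Saturday is February 5 (4 days later).
The 2nd Saturday is 1 weeks later: 5 + 7 = 12.

12 February 1994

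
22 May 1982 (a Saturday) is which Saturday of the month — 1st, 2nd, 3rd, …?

Day 22 falls in week ⌈22/7⌉ of the month.
Days 1–7 hold the 1st Saturday, 8–14 the 2nd, 15–21 the 3rd, 22–28 the 4th, 29–31 the 5th.
22 is in the range for the 4th.

4th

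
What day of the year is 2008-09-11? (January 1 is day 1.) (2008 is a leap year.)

255

Days in months before September: 31 + 29 + 31 + 30 + 31 + 30 + 31 + 31 = 244.
Plus 11 days into September → day 255.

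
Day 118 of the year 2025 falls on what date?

January has 31 days (118 − 31 = 87 remain).
February has 28 days (87 − 28 = 59 remain).
March has 31 days (59 − 31 = 28 remain).
28 into April → April 28.

April 28, 2025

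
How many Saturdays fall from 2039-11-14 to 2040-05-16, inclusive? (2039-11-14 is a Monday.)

2039-11-14 is a Monday; the first Saturday on or after it is 2039-11-19 (5 days later).
From 2039-11-19 to 2040-05-16: 11 + 31 + 31 + 29 + 31 + 30 + 16 = 179 days (rest of November, December, January, February, March, April, May).
179 ÷ 7 = 25 full weeks with remainder 4, so 25 more Saturdays after the first → 26.

26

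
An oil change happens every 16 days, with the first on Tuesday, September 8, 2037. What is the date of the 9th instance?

January 14, 2038

The 9th occurrence is 8 intervals after the first: 8 × 16 = 128 days after September 8, 2037.
September has 30 days — 22 days to the end of September leaves 106.
October has 31 days (75 left).
November has 30 days (45 left).
December has 31 days (14 left).
14 days into January → January 14, 2038.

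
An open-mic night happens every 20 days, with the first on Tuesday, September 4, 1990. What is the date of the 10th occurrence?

March 3, 1991

The 10th occurrence is 9 intervals after the first: 9 × 20 = 180 days after September 4, 1990.
September has 30 days — 26 days to the end of September leaves 154.
October has 31 days (123 left).
November has 30 days (93 left).
December has 31 days (62 left).
January has 31 days (31 left).
February has 28 days (3 left).
3 days into March → March 3, 1991.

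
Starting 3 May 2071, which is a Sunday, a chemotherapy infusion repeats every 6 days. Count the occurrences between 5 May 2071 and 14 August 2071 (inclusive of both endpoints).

Occurrences land 6·i days after 3 May 2071 for i = 0, 1, 2, …
5 May 2071 is 2 days after the start; 2 ÷ 6 = 0 remainder 2; since the remainder is 2, round up to i = 1. First occurrence in the window: #2 on 9 May 2071 (1×6 = 6 days in).
14 August 2071 is 103 days after the start; 103 ÷ 6 = 17 remainder 1. Last occurrence in the window: #18 on 13 August 2071.
Occurrences #2 through #18: 17 in total.

17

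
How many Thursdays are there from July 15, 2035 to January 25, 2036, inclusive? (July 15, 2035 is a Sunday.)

July 15, 2035 is a Sunday; the first Thursday on or after it is July 19, 2035 (4 days later).
From July 19, 2035 to January 25, 2036: 12 + 31 + 30 + 31 + 30 + 31 + 25 = 190 days (rest of July, August, September, October, November, December, January).
190 ÷ 7 = 27 full weeks with remainder 1, so 27 more Thursdays after the first → 28.

28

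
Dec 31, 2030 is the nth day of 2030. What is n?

365

Days in months before Dec: 31 + 28 + 31 + 30 + 31 + 30 + 31 + 31 + 30 + 31 + 30 = 334.
Plus 31 days into Dec → day 365.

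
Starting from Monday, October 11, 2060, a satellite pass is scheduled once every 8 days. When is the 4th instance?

The 4th occurrence is 3 intervals after the first: 3 × 8 = 24 days after October 11, 2060.
October has 31 days — 20 days to the end of October leaves 4.
4 days into November → November 4, 2060.

November 4, 2060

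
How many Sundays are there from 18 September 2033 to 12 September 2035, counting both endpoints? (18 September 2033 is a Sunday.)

104

18 September 2033 is a Sunday; the first Sunday on or after it is 18 September 2033.
From 18 September 2033 to 12 September 2035: 104 + 365 + 255 = 724 days (rest of 2033, 2034, to 12 September 2035 in 2035).
724 ÷ 7 = 103 full weeks with remainder 3, so 103 more Sundays after the first → 104.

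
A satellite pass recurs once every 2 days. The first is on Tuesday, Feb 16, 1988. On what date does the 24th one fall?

Apr 2, 1988

The 24th occurrence is 23 intervals after the first: 23 × 2 = 46 days after Feb 16, 1988.
Feb has 29 days — 13 days to the end of Feb leaves 33.
Mar has 31 days (2 left).
2 days into Apr → Apr 2, 1988.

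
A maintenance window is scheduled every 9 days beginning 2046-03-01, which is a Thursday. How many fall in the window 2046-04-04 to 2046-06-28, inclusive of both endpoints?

Occurrences land 9·i days after 2046-03-01 for i = 0, 1, 2, …
2046-04-04 is 34 days after the start; 34 ÷ 9 = 3 remainder 7; since the remainder is 7, round up to i = 4. First occurrence in the window: #5 on 2046-04-06 (4×9 = 36 days in).
2046-06-28 is 119 days after the start; 119 ÷ 9 = 13 remainder 2. Last occurrence in the window: #14 on 2046-06-26.
Occurrences #5 through #14: 10 in total.

10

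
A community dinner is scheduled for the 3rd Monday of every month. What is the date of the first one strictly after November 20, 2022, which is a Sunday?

November 2022 starts on a Tuesday; its first Monday is the 7th, so the 3rd Monday is the 21st — November 21, 2022.
November 21, 2022 is after November 20, 2022, so that is the next one.

November 21, 2022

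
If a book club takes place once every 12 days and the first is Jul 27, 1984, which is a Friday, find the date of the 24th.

The 24th occurrence is 23 intervals after the first: 23 × 12 = 276 days after Jul 27, 1984.
Jul has 31 days — 4 days to the end of Jul leaves 272.
Aug has 31 days (241 left).
Sep has 30 days (211 left).
Oct has 31 days (180 left).
Nov has 30 days (150 left).
Dec has 31 days (119 left).
Jan has 31 days (88 left).
Feb has 28 days (60 left).
Mar has 31 days (29 left).
29 days into Apr → Apr 29, 1985.

Apr 29, 1985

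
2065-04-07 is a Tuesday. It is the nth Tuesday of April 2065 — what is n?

1st

Day 7 falls in week ⌈7/7⌉ of the month.
Days 1–7 hold the 1st Tuesday, 8–14 the 2nd, 15–21 the 3rd, 22–28 the 4th, 29–31 the 5th.
7 is in the range for the 1st.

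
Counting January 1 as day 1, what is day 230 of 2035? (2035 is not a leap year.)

January has 31 days (230 − 31 = 199 remain).
February has 28 days (199 − 28 = 171 remain).
March has 31 days (171 − 31 = 140 remain).
April has 30 days (140 − 30 = 110 remain).
May has 31 days (110 − 31 = 79 remain).
June has 30 days (79 − 30 = 49 remain).
July has 31 days (49 − 31 = 18 remain).
18 into August → August 18.

August 18, 2035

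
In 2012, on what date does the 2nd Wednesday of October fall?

The first Wednesday of October 2012 is October 3.
The 2nd Wednesday is 1 weeks later: 3 + 7 = 10.

10 October 2012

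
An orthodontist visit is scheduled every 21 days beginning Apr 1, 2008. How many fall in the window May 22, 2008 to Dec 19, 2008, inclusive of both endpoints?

10

Occurrences land 21·i days after Apr 1, 2008 for i = 0, 1, 2, …
May 22, 2008 is 51 days after the start; 51 ÷ 21 = 2 remainder 9; since the remainder is 9, round up to i = 3. First occurrence in the window: #4 on Jun 3, 2008 (3×21 = 63 days in).
Dec 19, 2008 is 262 days after the start; 262 ÷ 21 = 12 remainder 10. Last occurrence in the window: #13 on Dec 9, 2008.
Occurrences #4 through #13: 10 in total.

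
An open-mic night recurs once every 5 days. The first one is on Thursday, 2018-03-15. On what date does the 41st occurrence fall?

The 41st occurrence is 40 intervals after the first: 40 × 5 = 200 days after 2018-03-15.
March has 31 days — 16 days to the end of March leaves 184.
April has 30 days (154 left).
May has 31 days (123 left).
June has 30 days (93 left).
July has 31 days (62 left).
August has 31 days (31 left).
September has 30 days (1 left).
1 day into October → 2018-10-01.

2018-10-01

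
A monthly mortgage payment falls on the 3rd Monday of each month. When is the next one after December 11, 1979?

December 17, 1979

December 1979 starts on a Saturday; its first Monday is the 3rd, so the 3rd Monday is the 17th — December 17, 1979.
December 17, 1979 is after December 11, 1979, so that is the next one.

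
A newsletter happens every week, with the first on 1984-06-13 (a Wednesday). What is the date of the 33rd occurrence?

1985-01-23

The 33rd occurrence is 32 intervals after the first: 32 × 7 = 224 days after 1984-06-13.
June has 30 days — 17 days to the end of June leaves 207.
July has 31 days (176 left).
August has 31 days (145 left).
September has 30 days (115 left).
October has 31 days (84 left).
November has 30 days (54 left).
December has 31 days (23 left).
23 days into January → 1985-01-23.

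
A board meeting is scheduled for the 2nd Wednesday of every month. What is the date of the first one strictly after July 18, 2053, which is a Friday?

August 13, 2053

July 2053 starts on a Tuesday; its first Wednesday is the 2nd, so the 2nd Wednesday is the 9th — July 9, 2053.
That is not after July 18, 2053, so look at August 2053.
August 2053 starts on a Friday; its first Wednesday is the 6th, so the 2nd Wednesday is the 13th — August 13, 2053.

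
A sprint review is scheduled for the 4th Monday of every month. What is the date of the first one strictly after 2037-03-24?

2037-04-27

March 2037 starts on a Sunday; its first Monday is the 2nd, so the 4th Monday is the 23rd — 2037-03-23.
That is not after 2037-03-24, so look at April 2037.
April 2037 starts on a Wednesday; its first Monday is the 6th, so the 4th Monday is the 27th — 2037-04-27.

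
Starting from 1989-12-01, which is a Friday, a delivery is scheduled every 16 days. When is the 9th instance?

1990-04-08

The 9th occurrence is 8 intervals after the first: 8 × 16 = 128 days after 1989-12-01.
December has 31 days — 30 days to the end of December leaves 98.
January has 31 days (67 left).
February has 28 days (39 left).
March has 31 days (8 left).
8 days into April → 1990-04-08.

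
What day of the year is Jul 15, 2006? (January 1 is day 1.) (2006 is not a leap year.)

Days in months before Jul: 31 + 28 + 31 + 30 + 31 + 30 = 181.
Plus 15 days into Jul → day 196.

196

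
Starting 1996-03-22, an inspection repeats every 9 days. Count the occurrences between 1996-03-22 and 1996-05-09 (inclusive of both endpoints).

Occurrences land 9·i days after 1996-03-22 for i = 0, 1, 2, …
The window opens on the start date, so the first occurrence inside is #1 on 1996-03-22.
1996-05-09 is 48 days after the start; 48 ÷ 9 = 5 remainder 3. Last occurrence in the window: #6 on 1996-05-06.
Occurrences #1 through #6: 6 in total.

6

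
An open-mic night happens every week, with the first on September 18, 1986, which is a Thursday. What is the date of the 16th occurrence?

The 16th occurrence is 15 intervals after the first: 15 × 7 = 105 days after September 18, 1986.
September has 30 days — 12 days to the end of September leaves 93.
October has 31 days (62 left).
November has 30 days (32 left).
December has 31 days (1 left).
1 day into January → January 1, 1987.

January 1, 1987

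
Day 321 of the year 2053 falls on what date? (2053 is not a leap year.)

January has 31 days (321 − 31 = 290 remain).
February has 28 days (290 − 28 = 262 remain).
March has 31 days (262 − 31 = 231 remain).
April has 30 days (231 − 30 = 201 remain).
May has 31 days (201 − 31 = 170 remain).
June has 30 days (170 − 30 = 140 remain).
July has 31 days (140 − 31 = 109 remain).
August has 31 days (109 − 31 = 78 remain).
September has 30 days (78 − 30 = 48 remain).
October has 31 days (48 − 31 = 17 remain).
17 into November → November 17.

17 November 2053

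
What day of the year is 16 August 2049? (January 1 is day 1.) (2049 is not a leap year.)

Days in months before August: 31 + 28 + 31 + 30 + 31 + 30 + 31 = 212.
Plus 16 days into August → day 228.

228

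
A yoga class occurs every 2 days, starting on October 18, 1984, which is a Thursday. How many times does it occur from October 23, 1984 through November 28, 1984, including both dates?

Occurrences land 2·i days after October 18, 1984 for i = 0, 1, 2, …
October 23, 1984 is 5 days after the start; 5 ÷ 2 = 2 remainder 1; since the remainder is 1, round up to i = 3. First occurrence in the window: #4 on October 24, 1984 (3×2 = 6 days in).
November 28, 1984 is 41 days after the start; 41 ÷ 2 = 20 remainder 1. Last occurrence in the window: #21 on November 27, 1984.
Occurrences #4 through #21: 18 in total.

18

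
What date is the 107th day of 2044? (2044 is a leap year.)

Jan has 31 days (107 − 31 = 76 remain).
Feb has 29 days (76 − 29 = 47 remain).
Mar has 31 days (47 − 31 = 16 remain).
16 into Apr → Apr 16.

Apr 16, 2044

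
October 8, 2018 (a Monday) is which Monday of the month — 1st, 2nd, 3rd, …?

2nd

Day 8 falls in week ⌈8/7⌉ of the month.
Days 1–7 hold the 1st Monday, 8–14 the 2nd, 15–21 the 3rd, 22–28 the 4th, 29–31 the 5th.
8 is in the range for the 2nd.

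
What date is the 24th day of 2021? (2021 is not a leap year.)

24 January 2021

24 into January → January 24.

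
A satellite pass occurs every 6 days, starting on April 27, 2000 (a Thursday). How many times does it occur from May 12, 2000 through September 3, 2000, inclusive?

Occurrences land 6·i days after April 27, 2000 for i = 0, 1, 2, …
May 12, 2000 is 15 days after the start; 15 ÷ 6 = 2 remainder 3; since the remainder is 3, round up to i = 3. First occurrence in the window: #4 on May 15, 2000 (3×6 = 18 days in).
September 3, 2000 is 129 days after the start; 129 ÷ 6 = 21 remainder 3. Last occurrence in the window: #22 on August 31, 2000.
Occurrences #4 through #22: 19 in total.

19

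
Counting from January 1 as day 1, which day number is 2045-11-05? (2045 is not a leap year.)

309

Days in months before November: 31 + 28 + 31 + 30 + 31 + 30 + 31 + 31 + 30 + 31 = 304.
Plus 5 days into November → day 309.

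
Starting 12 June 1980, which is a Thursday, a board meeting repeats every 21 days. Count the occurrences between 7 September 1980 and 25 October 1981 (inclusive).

Occurrences land 21·i days after 12 June 1980 for i = 0, 1, 2, …
7 September 1980 is 87 days after the start; 87 ÷ 21 = 4 remainder 3; since the remainder is 3, round up to i = 5. First occurrence in the window: #6 on 25 September 1980 (5×21 = 105 days in).
25 October 1981 is 500 days after the start; 500 ÷ 21 = 23 remainder 17. Last occurrence in the window: #24 on 8 October 1981.
Occurrences #6 through #24: 19 in total.

19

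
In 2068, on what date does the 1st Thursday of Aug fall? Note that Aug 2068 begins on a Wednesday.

Aug 2068 begins on a Wednesday, so the first Thursday is Aug 2 (1 day later).

Aug 2, 2068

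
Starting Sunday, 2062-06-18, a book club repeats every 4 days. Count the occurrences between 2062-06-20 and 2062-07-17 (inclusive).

Occurrences land 4·i days after 2062-06-18 for i = 0, 1, 2, …
2062-06-20 is 2 days after the start; 2 ÷ 4 = 0 remainder 2; since the remainder is 2, round up to i = 1. First occurrence in the window: #2 on 2062-06-22 (1×4 = 4 days in).
2062-07-17 is 29 days after the start; 29 ÷ 4 = 7 remainder 1. Last occurrence in the window: #8 on 2062-07-16.
Occurrences #2 through #8: 7 in total.

7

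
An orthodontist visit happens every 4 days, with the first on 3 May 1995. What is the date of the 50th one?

The 50th occurrence is 49 intervals after the first: 49 × 4 = 196 days after 3 May 1995.
May has 31 days — 28 days to the end of May leaves 168.
June has 30 days (138 left).
July has 31 days (107 left).
August has 31 days (76 left).
September has 30 days (46 left).
October has 31 days (15 left).
15 days into November → 15 November 1995.

15 November 1995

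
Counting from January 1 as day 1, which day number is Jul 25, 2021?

Days in months before Jul: 31 + 28 + 31 + 30 + 31 + 30 = 181.
Plus 25 days into Jul → day 206.

206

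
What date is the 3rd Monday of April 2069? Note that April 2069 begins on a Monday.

15 April 2069

April 2069 begins on a Monday, so the first Monday is April 1.
The 3rd Monday is 2 weeks later: 1 + 14 = 15.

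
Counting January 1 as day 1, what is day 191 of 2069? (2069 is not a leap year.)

10 July 2069

January has 31 days (191 − 31 = 160 remain).
February has 28 days (160 − 28 = 132 remain).
March has 31 days (132 − 31 = 101 remain).
April has 30 days (101 − 30 = 71 remain).
May has 31 days (71 − 31 = 40 remain).
June has 30 days (40 − 30 = 10 remain).
10 into July → July 10.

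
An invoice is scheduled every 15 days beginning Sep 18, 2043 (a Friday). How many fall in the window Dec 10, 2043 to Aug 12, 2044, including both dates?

Occurrences land 15·i days after Sep 18, 2043 for i = 0, 1, 2, …
Dec 10, 2043 is 83 days after the start; 83 ÷ 15 = 5 remainder 8; since the remainder is 8, round up to i = 6. First occurrence in the window: #7 on Dec 17, 2043 (6×15 = 90 days in).
Aug 12, 2044 is 329 days after the start; 329 ÷ 15 = 21 remainder 14. Last occurrence in the window: #22 on Jul 29, 2044.
Occurrences #7 through #22: 16 in total.

16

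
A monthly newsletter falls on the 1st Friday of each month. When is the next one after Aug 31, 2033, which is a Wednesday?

Aug 2033 starts on a Monday, so its 1st Friday is Aug 5, 2033 (4 days in).
That is not after Aug 31, 2033, so look at Sep 2033.
Sep 2033 starts on a Thursday, so its 1st Friday is Sep 2, 2033 (1 day in).

Sep 2, 2033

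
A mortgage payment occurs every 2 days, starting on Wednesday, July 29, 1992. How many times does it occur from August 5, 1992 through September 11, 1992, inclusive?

19

Occurrences land 2·i days after July 29, 1992 for i = 0, 1, 2, …
August 5, 1992 is 7 days after the start; 7 ÷ 2 = 3 remainder 1; since the remainder is 1, round up to i = 4. First occurrence in the window: #5 on August 6, 1992 (4×2 = 8 days in).
September 11, 1992 is 44 days after the start; 44 ÷ 2 = 22 remainder 0. Last occurrence in the window: #23 on September 11, 1992.
Occurrences #5 through #23: 19 in total.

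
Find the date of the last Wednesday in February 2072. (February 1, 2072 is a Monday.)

February 2072 begins on a Monday, so the first Wednesday is February 3 (2 days later).
February 2072 has 29 days. Adding weeks: 3, 10, 17, 24 — the last one ≤ 29 is the 24th.

February 24, 2072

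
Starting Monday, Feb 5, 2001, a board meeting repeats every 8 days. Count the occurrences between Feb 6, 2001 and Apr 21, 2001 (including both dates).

9

Occurrences land 8·i days after Feb 5, 2001 for i = 0, 1, 2, …
Feb 6, 2001 is 1 day after the start; 1 ÷ 8 = 0 remainder 1; since the remainder is 1, round up to i = 1. First occurrence in the window: #2 on Feb 13, 2001 (1×8 = 8 days in).
Apr 21, 2001 is 75 days after the start; 75 ÷ 8 = 9 remainder 3. Last occurrence in the window: #10 on Apr 18, 2001.
Occurrences #2 through #10: 9 in total.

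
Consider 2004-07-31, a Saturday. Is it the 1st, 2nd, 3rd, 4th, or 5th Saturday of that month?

5th

Day 31 falls in week ⌈31/7⌉ of the month.
Days 1–7 hold the 1st Saturday, 8–14 the 2nd, 15–21 the 3rd, 22–28 the 4th, 29–31 the 5th.
31 is in the range for the 5th.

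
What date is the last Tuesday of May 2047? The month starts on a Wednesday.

2047-05-28

May 2047 begins on a Wednesday, so the first Tuesday is May 7 (6 days later).
May 2047 has 31 days. Adding weeks: 7, 14, 21, 28 — the last one ≤ 31 is the 28th.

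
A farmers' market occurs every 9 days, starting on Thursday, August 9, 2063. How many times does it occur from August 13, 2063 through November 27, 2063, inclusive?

12

Occurrences land 9·i days after August 9, 2063 for i = 0, 1, 2, …
August 13, 2063 is 4 days after the start; 4 ÷ 9 = 0 remainder 4; since the remainder is 4, round up to i = 1. First occurrence in the window: #2 on August 18, 2063 (1×9 = 9 days in).
November 27, 2063 is 110 days after the start; 110 ÷ 9 = 12 remainder 2. Last occurrence in the window: #13 on November 25, 2063.
Occurrences #2 through #13: 12 in total.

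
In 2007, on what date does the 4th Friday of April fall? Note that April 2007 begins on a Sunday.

April 2007 begins on a Sunday, so the first Friday is April 6 (5 days later).
The 4th Friday is 3 weeks later: 6 + 21 = 27.

27 April 2007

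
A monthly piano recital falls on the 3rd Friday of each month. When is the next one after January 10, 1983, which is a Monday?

January 21, 1983

January 1983 starts on a Saturday; its first Friday is the 7th, so the 3rd Friday is the 21st — January 21, 1983.
January 21, 1983 is after January 10, 1983, so that is the next one.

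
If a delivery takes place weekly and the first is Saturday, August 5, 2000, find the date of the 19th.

The 19th occurrence is 18 intervals after the first: 18 × 7 = 126 days after August 5, 2000.
August has 31 days — 26 days to the end of August leaves 100.
September has 30 days (70 left).
October has 31 days (39 left).
November has 30 days (9 left).
9 days into December → December 9, 2000.

December 9, 2000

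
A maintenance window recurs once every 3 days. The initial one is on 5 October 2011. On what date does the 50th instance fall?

29 February 2012

The 50th occurrence is 49 intervals after the first: 49 × 3 = 147 days after 5 October 2011.
October has 31 days — 26 days to the end of October leaves 121.
November has 30 days (91 left).
December has 31 days (60 left).
January has 31 days (29 left).
29 days into February → 29 February 2012.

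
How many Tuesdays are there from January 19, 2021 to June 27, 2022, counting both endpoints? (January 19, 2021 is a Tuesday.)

75

January 19, 2021 is a Tuesday; the first Tuesday on or after it is January 19, 2021.
From January 19, 2021 to June 27, 2022: 346 + 178 = 524 days (rest of 2021, to June 27, 2022 in 2022).
524 ÷ 7 = 74 full weeks with remainder 6, so 74 more Tuesdays after the first → 75.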